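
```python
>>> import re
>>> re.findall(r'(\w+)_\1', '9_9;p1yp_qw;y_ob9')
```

['9']

`\1` is not a pattern — it's the concrete string captured by group 1, re-applied verbatim.
One capturing group, so `findall` returns just the captured substring from the one match — 1 in all.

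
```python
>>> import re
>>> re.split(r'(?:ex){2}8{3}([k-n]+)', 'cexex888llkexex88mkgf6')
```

['c', 'llk', 'exex88mkgf6']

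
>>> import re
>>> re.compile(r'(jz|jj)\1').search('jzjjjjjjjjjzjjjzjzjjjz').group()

'jjjj'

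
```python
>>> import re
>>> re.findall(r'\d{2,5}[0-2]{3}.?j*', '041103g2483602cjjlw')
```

Pattern: 2 to 5 of a digit; then exactly 3 of a character in [0-2], then optionally any character, then zero or more of a literal 'j'.
Matches: at [0:6] → '041103'.
`findall` yields the raw match text (1 of them) because the pattern has no groups.

['041103']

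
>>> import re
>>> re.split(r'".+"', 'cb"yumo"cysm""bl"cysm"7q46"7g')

['cb', '7g']

Splitting on the pattern gives 2 pieces.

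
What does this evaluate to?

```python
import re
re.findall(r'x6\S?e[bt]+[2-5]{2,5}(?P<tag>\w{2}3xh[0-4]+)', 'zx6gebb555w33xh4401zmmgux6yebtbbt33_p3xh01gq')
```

['w33xh4401', '_p3xh01']

Pattern: the literal 'x6', then optionally a non-whitespace character, then the literal 'e'; then one or more of one of [bt], then 2 to 5 of a character in [2-5]; then exactly 2 of a word character, then the literal '3xh', then one or more of a character in [0-4] (captured as 'tag').
One capturing group, so `findall` returns just the captured substring from each match — 2 in all.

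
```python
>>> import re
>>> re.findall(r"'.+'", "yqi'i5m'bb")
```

["'i5m'"]

Matches: at [3:8] → "'i5m'".
No capturing groups, so `findall` returns the 1 full match string.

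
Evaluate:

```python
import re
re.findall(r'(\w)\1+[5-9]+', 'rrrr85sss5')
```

['r', 's']

`\1` is not a pattern — it's the concrete string captured by group 1, re-applied verbatim.
Because there's exactly one group, `findall` drops the full match and keeps group 1 from each hit.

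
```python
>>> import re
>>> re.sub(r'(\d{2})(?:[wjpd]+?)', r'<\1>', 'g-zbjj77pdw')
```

'g-zbjj<77>dw'

The pattern matches exactly 2 of a digit (captured); then one or more of one of [wjpd] (lazy) (non-capturing group).
The replacement refers to a captured group, so each match is rewritten using its own captured text.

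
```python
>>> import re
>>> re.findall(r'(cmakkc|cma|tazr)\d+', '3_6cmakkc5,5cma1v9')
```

Walking the string: at [3:10] match 'cmakkc5', group 1 = 'cmakkc'; at [12:16] match 'cma1', group 1 = 'cma'.
With a single group, `findall` returns only what that group captured — 2 items.

['cmakkc', 'cma']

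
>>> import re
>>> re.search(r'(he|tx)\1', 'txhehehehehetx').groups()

('he',)

`\1` is not a pattern — it's the concrete string captured by group 1, re-applied verbatim.
`search` walks the string left to right and returns the first match it finds.
The match spans [2:6] → 'hehe'.
Captured: group 1 = 'he'.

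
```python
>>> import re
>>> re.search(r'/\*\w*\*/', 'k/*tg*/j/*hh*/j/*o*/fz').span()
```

`re.search` scans for the first position where the pattern succeeds.
The match spans [1:7] → '/*tg*/'.

(1, 7)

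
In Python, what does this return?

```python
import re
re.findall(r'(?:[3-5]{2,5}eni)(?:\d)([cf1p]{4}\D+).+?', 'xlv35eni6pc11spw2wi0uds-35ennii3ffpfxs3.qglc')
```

['pc11spw']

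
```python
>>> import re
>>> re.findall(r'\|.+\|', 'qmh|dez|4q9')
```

['|dez|']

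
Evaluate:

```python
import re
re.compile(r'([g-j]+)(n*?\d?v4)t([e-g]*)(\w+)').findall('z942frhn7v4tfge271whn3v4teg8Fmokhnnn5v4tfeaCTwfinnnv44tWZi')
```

[('h', 'n7v4', 'fge', '271whn3v4teg8Fmokhnnn5v4tfeaCTwfinnnv44tWZi')]

This matches one or more of a character in [g-j] (captured); then zero or more of a literal 'n' (lazy), then optionally a digit, then the literal 'v4' (captured); then a literal 't'; then zero or more of a character in [e-g] (captured); then one or more of a word character (captured).
Walking the string: at [6:58] match 'hn7v4tfge271whn3v4teg8Fmokhnnn5v4tfeaCTwfinnnv44tWZi', groups = ('h', 'n7v4', 'fge', '271whn3v4teg8Fmokhnnn5v4tfeaCTwfinnnv44tWZi').
4 groups means the one result is a tuple of 4 captured strings — 1 here.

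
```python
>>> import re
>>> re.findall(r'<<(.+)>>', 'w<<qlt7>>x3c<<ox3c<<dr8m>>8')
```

['qlt7>>x3c<<ox3c<<dr8m']

With a single group, `findall` returns only what that group captured — 1 item.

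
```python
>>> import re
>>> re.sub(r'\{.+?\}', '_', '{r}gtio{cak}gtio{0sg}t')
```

'_gtio_gtio_t'

Matches: at [0:3] → '{r}'; at [7:12] → '{cak}'; at [16:21] → '{0sg}'.
Each match is replaced by '_'.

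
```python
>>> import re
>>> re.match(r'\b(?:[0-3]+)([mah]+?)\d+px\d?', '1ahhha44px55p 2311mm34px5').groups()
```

('ahhha',)

The match spans [0:11] → '1ahhha44px5'.
Captured: group 1 = 'ahhha'.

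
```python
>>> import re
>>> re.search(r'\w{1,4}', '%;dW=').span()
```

(2, 4)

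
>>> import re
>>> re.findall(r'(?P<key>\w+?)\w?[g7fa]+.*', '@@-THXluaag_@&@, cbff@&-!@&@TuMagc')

Pattern: one or more of a word character (lazy) (captured as 'key'); then optionally a word character, then one or more of one of [g7fa], then zero or more of any character.
Because there's exactly one group, `findall` drops the full match and keeps group 1 from the one hit.

['THXl']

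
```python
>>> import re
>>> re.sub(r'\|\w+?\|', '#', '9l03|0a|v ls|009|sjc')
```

Matches: at [4:8] → '|0a|'; at [12:17] → '|009|'.
`sub` substitutes '#' at each match site.

'9l03#v ls#sjc'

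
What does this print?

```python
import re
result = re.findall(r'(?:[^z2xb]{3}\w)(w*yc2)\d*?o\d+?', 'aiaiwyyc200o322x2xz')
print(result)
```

Pattern: exactly 3 of any character except [z2xb], then a word character (non-capturing group); then zero or more of the literal 'w', then the literal 'yc2' (captured); then zero or more of a digit (lazy), then the literal 'o', then one or more of a digit (lazy).
Scanning left to right: at [2:13] match 'aiwyyc200o3', group 1 = 'yc2'.
Because there's exactly one group, `findall` drops the full match and keeps group 1 from the one hit.

['yc2']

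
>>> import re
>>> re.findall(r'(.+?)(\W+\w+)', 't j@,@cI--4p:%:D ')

Lazy quantifiers expand one character at a time until the remainder of the pattern can match.
2 groups means each result is a tuple of 2 captured strings — 4 here.

[('t', ' j'), ('@', ',@cI'), ('-', '-4p'), (':', '%:D')]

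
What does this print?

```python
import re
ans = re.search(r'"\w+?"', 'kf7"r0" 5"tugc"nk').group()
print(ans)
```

"r0"

`search` walks the string left to right and returns the first match it finds.
The match spans [3:7] → '"r0"'.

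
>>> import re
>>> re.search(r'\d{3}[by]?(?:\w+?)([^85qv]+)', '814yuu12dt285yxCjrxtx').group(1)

'u12dt2'

Pattern: exactly 3 of a digit, then optionally one of [by]; then one or more of a word character (lazy) (non-capturing group); then one or more of any character except [85qv] (captured).
A `+?`/`*?`/`{m,n}?` starts at its minimum and grows only as far as needed for what follows to match.
`re.search` tries every starting position until one works.
The match spans [0:11] → '814yuu12dt2'.
Captured: group 1 = 'u12dt2'.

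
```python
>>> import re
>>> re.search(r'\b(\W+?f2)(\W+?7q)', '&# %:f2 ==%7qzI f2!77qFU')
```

None

Here the pattern never matches, so the call returns None.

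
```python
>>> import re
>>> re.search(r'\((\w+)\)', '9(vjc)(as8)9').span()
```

Unlike `match`, `search` isn't anchored — it looks for the pattern anywhere in the string.
The match spans [1:6] → '(vjc)'.
Captured: group 1 = 'vjc'.

(1, 6)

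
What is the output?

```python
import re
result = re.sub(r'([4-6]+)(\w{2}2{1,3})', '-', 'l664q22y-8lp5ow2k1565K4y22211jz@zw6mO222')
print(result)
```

l-y-8lp-k1565K-11jz@zw-

Each match is replaced by '-'.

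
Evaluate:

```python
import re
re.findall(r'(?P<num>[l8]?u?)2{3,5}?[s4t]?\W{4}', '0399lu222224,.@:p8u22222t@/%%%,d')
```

['lu', '8u']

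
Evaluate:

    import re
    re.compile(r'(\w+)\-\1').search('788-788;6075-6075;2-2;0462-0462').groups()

The match spans [0:7] → '788-788'.
Captured: group 1 = '788'.

('788',)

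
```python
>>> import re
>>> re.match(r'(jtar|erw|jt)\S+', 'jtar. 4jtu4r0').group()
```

'jtar.'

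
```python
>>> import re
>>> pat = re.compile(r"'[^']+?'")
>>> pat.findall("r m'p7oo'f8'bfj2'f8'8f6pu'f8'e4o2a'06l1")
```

With no groups in the pattern, `findall` gives back each whole match — 4 here.

["'p7oo'", "'bfj2'", "'8f6pu'", "'e4o2a'"]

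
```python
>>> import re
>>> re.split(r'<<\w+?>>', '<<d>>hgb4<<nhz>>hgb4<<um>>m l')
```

Matches to split on: at [0:5] → '<<d>>'; at [9:16] → '<<nhz>>'; at [20:26] → '<<um>>'.
`split` removes every match and returns the 4 fragments in between.

['', 'hgb4', 'hgb4', 'm l']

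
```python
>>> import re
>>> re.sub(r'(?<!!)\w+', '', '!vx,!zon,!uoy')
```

Because the assertion is negative and zero-width, positions next to the forbidden text are skipped.
Matches: at [2:3] → 'x'; at [6:8] → 'on'; at [11:13] → 'oy'.
`sub` substitutes '' at each match site.

'!v,!z,!u'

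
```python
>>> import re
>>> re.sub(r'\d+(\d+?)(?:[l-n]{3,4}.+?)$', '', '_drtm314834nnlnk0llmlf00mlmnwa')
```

Pattern: one or more of a digit; then one or more of a digit (lazy) (captured); then 3 to 4 of a character in [l-n], then one or more of any character (lazy) (non-capturing group); then anchored at the end.
Matches: at [5:30] → '314834nnlnk0llmlf00mlmnwa'.
Every occurrence is swapped for ''.

'_drtm'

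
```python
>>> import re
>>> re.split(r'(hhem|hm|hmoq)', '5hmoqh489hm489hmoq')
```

Branches in `(...|...)` are attempted left-to-right; the first branch that allows the whole pattern to succeed is taken.
Matches to split on: at [1:3] → 'hm'; at [9:11] → 'hm'; at [14:16] → 'hm'.
The group in the pattern means `split` returns the separators' captures alongside the pieces.

['5', 'hm', 'oqh489', 'hm', '489', 'hm', 'oq']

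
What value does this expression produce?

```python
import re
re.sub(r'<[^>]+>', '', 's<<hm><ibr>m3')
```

'sm3'

Each match is replaced by ''.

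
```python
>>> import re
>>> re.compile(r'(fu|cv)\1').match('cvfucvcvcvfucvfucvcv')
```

None

`match` is anchored at position 0; if the pattern doesn't fit there, it returns None.
Here the pattern fails at index 0, so the call returns None.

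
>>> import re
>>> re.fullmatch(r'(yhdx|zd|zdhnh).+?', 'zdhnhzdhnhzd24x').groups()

('zd',)

The match spans [0:15] → 'zdhnhzdhnhzd24x'.
Captured: group 1 = 'zd'.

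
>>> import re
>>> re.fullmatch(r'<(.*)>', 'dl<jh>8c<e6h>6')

None

`fullmatch` succeeds only if the pattern covers the string from start to end.
Here there's no way to consume every character, so the call returns None.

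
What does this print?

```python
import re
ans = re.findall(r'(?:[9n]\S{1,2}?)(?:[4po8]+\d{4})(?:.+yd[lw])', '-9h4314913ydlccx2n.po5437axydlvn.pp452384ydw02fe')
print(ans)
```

The pattern matches one of [9n], then 1 to 2 of a non-whitespace character (lazy) (non-capturing group); then one or more of one of [4po8], then exactly 4 of a digit (non-capturing group); then one or more of any character, then the literal 'yd', then one of [lw] (non-capturing group).
Matches: at [1:44] → '9h4314913ydlccx2n.po5437axydlvn.pp452384ydw'.
No capturing groups, so `findall` returns the 1 full match string.

['9h4314913ydlccx2n.po5437axydlvn.pp452384ydw']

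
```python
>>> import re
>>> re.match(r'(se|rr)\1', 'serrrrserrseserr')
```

None

`re.match` only tries the pattern at the start of the string.
Here the string doesn't start with a match, so the call returns None.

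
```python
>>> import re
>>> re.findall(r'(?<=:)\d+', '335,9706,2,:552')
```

Lookahead/lookbehind check context without consuming it, so the matched span excludes the asserted characters.
Scanning left to right: at [12:15] → '552'.
Since nothing is captured, `findall` lists the 1 matched substring directly.

['552']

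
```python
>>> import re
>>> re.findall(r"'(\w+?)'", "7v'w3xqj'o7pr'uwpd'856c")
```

Because there's exactly one group, `findall` drops the full match and keeps group 1 from each hit.

['w3xqj', 'uwpd']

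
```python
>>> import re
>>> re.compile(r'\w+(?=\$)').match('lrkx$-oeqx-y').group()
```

'lrkx'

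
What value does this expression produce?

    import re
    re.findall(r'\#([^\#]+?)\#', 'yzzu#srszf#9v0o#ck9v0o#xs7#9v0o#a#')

`findall` collects group 1 from each match (3 total).

['srszf', 'ck9v0o', '9v0o']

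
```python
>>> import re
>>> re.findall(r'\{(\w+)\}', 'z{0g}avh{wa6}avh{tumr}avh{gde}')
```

['0g', 'wa6', 'tumr', 'gde']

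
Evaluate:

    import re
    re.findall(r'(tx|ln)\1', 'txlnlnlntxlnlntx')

After group 1 captures some text, `\1` only succeeds where that same text appears again.
With a single group, `findall` returns only what that group captured — 2 items.

['ln', 'ln']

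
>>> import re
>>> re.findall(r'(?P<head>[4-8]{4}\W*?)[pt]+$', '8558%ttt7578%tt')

The pattern matches exactly 4 of a character in [4-8], then zero or more of a non-word character (lazy) (captured as 'head'); then one or more of one of [pt]; then anchored at the end.
One capturing group, so `findall` returns just the captured substring from the one match — 1 in all.

['7578%']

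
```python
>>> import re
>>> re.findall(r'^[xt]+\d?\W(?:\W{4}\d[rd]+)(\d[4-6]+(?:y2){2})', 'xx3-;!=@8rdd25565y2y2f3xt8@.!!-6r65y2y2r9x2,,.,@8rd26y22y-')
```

This matches anchored at the start of the string; then one or more of one of [xt], then optionally a digit, then a non-word character; then exactly 4 of a non-word character, then a digit, then one or more of one of [rd] (non-capturing group); then a digit, then one or more of a character in [4-6], then the literal 'y2' repeated 2 times (captured).
Matches: at [0:21] match 'xx3-;!=@8rdd25565y2y2', group 1 = '25565y2y2'.
One capturing group, so `findall` returns just the captured substring from the one match — 1 in all.

['25565y2y2']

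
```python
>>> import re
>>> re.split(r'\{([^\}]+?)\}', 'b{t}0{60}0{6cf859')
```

['b', 't', '0', '60', '0{6cf859']

The group in the pattern means `split` returns the separators' captures alongside the pieces.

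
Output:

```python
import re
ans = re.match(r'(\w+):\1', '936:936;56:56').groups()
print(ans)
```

('936',)

`\1` has to match the exact text group 1 already captured.
`re.match` won't scan ahead — the pattern has to work from the very first character.
The match spans [0:7] → '936:936'.
Captured: group 1 = '936'.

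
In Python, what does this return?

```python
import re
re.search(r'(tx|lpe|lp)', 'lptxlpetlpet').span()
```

The match spans [0:2] → 'lp'.

(0, 2)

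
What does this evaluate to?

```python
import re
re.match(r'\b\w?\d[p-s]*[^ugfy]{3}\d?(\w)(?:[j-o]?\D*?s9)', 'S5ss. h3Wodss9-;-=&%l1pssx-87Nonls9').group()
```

Pattern: a word boundary (`\b`, zero-width); then optionally a word character, then a digit, then zero or more of a character in [p-s]; then exactly 3 of any character except [ugfy], then optionally a digit; then a word character (captured); then optionally a character in [j-o], then zero or more of a non-digit (lazy), then the literal 's9' (non-capturing group).
`re.match` won't scan ahead — the pattern has to work from the very first character.
The match spans [0:14] → 'S5ss. h3Wodss9'.
Captured: group 1 = 'W'.

'S5ss. h3Wodss9'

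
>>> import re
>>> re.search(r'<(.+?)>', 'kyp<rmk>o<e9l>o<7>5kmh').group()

'<rmk>'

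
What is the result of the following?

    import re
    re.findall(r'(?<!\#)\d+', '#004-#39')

['04', '9']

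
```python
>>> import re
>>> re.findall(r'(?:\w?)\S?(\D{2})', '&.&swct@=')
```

['.&', 'ct', '@=']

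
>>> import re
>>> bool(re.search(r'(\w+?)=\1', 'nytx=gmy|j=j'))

After group 1 captures some text, `\1` only succeeds where that same text appears again.
Unlike `match`, `search` isn't anchored — it looks for the pattern anywhere in the string.
The match spans [9:12] → 'j=j'.
Captured: group 1 = 'j'.

True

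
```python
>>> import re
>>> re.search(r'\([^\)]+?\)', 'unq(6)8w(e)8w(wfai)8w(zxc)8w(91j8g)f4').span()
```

(3, 6)

`re.search` tries every starting position until one works.
The match spans [3:6] → '(6)'.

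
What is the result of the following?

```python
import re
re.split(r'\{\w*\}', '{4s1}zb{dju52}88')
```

['', 'zb', '88']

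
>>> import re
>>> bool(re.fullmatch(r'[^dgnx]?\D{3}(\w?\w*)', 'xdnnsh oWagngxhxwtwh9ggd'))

False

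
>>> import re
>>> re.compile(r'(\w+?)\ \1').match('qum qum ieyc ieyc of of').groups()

The match spans [0:7] → 'qum qum'.
Captured: group 1 = 'qum'.

('qum',)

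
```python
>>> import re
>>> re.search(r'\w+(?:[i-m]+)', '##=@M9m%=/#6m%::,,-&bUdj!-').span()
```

The match spans [4:7] → 'M9m'.

(4, 7)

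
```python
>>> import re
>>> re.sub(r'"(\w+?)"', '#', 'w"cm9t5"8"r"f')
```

'w#8#f'

Matches: at [1:8] → '"cm9t5"'; at [9:12] → '"r"'.
Every occurrence is swapped for '#'.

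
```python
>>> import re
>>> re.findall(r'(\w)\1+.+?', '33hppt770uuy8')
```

['3', 'p', '7', 'u']

A backreference is literal: `\1` must see the identical characters the first group matched.
Matches: at [0:3] match '33h', group 1 = '3'; at [3:6] match 'ppt', group 1 = 'p'; at [6:9] match '770', group 1 = '7'; at [9:12] match 'uuy', group 1 = 'u'.
`findall` collects group 1 from each match (4 total).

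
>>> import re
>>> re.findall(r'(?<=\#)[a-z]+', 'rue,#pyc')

['pyc']

Because the assertion is zero-width, the text it checks is not consumed and won't appear in the result.
With no groups in the pattern, `findall` gives back each whole match — 1 here.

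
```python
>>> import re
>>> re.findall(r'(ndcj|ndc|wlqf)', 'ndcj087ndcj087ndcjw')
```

The regex engine tests alternatives in the order written; an earlier branch that matches wins even if a later one would match more.
Scanning left to right: at [0:4] match 'ndcj', group 1 = 'ndcj'; at [7:11] match 'ndcj', group 1 = 'ndcj'; at [14:18] match 'ndcj', group 1 = 'ndcj'.
`findall` collects group 1 from each match (3 total).

['ndcj', 'ndcj', 'ndcj']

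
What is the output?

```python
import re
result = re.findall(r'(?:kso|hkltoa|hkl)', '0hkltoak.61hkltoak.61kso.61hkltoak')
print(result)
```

Alternation tries branches left to right and keeps the first one that lets the overall match succeed at that position.
No capturing groups, so `findall` returns the 4 full match strings.

['hkltoa', 'hkltoa', 'kso', 'hkltoa']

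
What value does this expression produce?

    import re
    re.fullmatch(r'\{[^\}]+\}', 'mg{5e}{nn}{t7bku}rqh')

`re.fullmatch` requires the pattern to consume the entire string.
Here there's no way to consume every character, so the call returns None.

None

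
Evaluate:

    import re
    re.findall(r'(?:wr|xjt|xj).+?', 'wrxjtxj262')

Matches: at [0:3] → 'wrx'; at [5:8] → 'xj2'.
With no groups in the pattern, `findall` gives back each whole match — 2 here.

['wrx', 'xj2']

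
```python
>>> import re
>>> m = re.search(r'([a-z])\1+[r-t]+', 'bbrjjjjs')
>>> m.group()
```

`\1` has to match the exact text group 1 already captured.
The match spans [0:3] → 'bbr'.

'bbr'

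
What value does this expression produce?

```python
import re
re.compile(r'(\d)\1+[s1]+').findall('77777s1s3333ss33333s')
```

['7', '3', '3']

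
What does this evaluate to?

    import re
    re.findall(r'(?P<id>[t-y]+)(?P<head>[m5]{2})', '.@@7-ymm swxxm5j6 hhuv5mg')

[('y', 'mm'), ('wxx', 'm5'), ('uv', '5m')]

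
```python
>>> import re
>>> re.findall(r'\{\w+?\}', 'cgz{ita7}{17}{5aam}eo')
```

Matches: at [3:9] → '{ita7}'; at [9:13] → '{17}'; at [13:19] → '{5aam}'.
Since nothing is captured, `findall` lists the 3 matched substrings directly.

['{ita7}', '{17}', '{5aam}']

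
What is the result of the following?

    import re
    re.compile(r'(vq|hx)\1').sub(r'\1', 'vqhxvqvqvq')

`\1` is not a pattern — it's the concrete string captured by group 1, re-applied verbatim.
Each match is replaced using the text its own group 1 captured.

'vqhxvqvq'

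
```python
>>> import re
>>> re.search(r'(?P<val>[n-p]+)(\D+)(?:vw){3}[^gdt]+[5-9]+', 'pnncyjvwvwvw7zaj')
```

None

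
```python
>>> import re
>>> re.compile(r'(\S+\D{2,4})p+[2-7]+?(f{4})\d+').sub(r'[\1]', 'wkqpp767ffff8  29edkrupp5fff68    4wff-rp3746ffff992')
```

Pattern: one or more of a non-whitespace character, then 2 to 4 of a non-digit (captured); then one or more of the literal 'p', then one or more of a character in [2-7] (lazy); then exactly 4 of a literal 'f' (captured); then one or more of a digit.
Matches: at [0:13] → 'wkqpp767ffff8'; at [34:52] → '4wff-rp3746ffff992'.
Each match is replaced using the text its own group 1 captured.

'[wkqp]  29edkrupp5fff68    [4wff-r]'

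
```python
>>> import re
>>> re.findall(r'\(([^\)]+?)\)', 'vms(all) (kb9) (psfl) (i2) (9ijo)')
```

`findall` collects group 1 from each match (5 total).

['all', 'kb9', 'psfl', 'i2', '9ijo']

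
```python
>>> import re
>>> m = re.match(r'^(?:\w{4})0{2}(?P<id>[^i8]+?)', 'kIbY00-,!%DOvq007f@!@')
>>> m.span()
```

Pattern: anchored at the start of the string; then exactly 4 of a word character (non-capturing group); then exactly 2 of a literal '0'; then one or more of any character except [i8] (lazy) (captured as 'id').
Lazy quantifiers expand one character at a time until the remainder of the pattern can match.
`re.match` won't scan ahead — the pattern has to work from the very first character.
The match spans [0:7] → 'kIbY00-'.
Captured: group 1 = '-'.

(0, 7)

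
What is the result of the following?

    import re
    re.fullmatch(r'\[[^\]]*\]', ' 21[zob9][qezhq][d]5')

None

`re.fullmatch` is like wrapping the pattern in `^…$` (in single-line mode).
Here the string isn't matched end-to-end, so the call returns None.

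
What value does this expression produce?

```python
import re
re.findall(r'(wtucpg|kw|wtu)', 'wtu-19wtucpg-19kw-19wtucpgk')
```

['wtu', 'wtucpg', 'kw', 'wtucpg']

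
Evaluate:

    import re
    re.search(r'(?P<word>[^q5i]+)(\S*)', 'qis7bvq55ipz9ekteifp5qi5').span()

(2, 24)

Pattern: one or more of any character except [q5i] (captured as 'word'); then zero or more of a non-whitespace character (captured).
The match spans [2:24] → 's7bvq55ipz9ekteifp5qi5'.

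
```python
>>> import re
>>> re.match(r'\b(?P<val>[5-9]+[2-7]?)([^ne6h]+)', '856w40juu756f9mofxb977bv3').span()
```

(0, 11)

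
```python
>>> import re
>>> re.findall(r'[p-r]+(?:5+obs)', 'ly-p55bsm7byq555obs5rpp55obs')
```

['q555obs', 'rpp55obs']

Pattern: one or more of a character in [p-r]; then one or more of a literal '5', then the literal 'obs' (non-capturing group).
`findall` yields the raw match text (2 of them) because the pattern has no groups.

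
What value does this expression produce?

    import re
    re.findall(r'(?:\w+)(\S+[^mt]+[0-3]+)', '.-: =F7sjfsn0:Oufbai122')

[':Oufbai122']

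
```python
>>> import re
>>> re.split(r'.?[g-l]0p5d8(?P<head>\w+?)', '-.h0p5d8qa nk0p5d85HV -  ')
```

['-', 'q', 'a ', '5', 'HV -  ']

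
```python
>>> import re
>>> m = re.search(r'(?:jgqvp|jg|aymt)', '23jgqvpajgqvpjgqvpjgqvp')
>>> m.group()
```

Alternation isn't longest-match — the leftmost alternative that fits at this position is chosen.
`re.search` tries every starting position until one works.
The match spans [2:7] → 'jgqvp'.

'jgqvp'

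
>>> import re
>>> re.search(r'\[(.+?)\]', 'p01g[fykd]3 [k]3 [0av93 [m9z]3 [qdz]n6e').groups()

The match spans [4:10] → '[fykd]'.
Captured: group 1 = 'fykd'.

('fykd',)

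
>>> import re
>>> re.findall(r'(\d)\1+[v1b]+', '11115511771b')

A backreference is literal: `\1` must see the identical characters the first group matched.
Scanning left to right: at [0:4] match '1111', group 1 = '1'; at [4:8] match '5511', group 1 = '5'; at [8:12] match '771b', group 1 = '7'.
`findall` collects group 1 from each match (3 total).

['1', '5', '7']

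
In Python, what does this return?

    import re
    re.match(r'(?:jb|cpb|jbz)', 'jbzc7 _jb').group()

'jb'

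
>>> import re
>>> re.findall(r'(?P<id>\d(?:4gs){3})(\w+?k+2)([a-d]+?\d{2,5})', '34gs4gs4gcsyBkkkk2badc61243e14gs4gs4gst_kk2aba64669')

Pattern: a digit, then the literal '4gs' repeated 3 times (captured as 'id'); then one or more of a word character (lazy), then one or more of a literal 'k', then the literal '2' (captured); then one or more of a character in [a-d] (lazy), then 2 to 5 of a digit (captured).
Matches: at [28:51] match '14gs4gs4gst_kk2aba64669', groups = ('14gs4gs4gs', 't_kk2', 'aba64669').
3 groups means the one result is a tuple of 3 captured strings — 1 here.

[('14gs4gs4gs', 't_kk2', 'aba64669')]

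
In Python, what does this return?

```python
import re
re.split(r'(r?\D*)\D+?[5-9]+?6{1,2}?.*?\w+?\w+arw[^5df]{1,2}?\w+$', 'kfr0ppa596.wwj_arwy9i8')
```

['kfr0', 'pp', '']

This matches optionally a literal 'r', then zero or more of a non-digit (captured); then one or more of a non-digit (lazy), then one or more of a character in [5-9] (lazy), then 1 to 2 of a literal '6' (lazy); then zero or more of any character (lazy), then one or more of a word character (lazy); then one or more of a word character; then the literal 'arw', then 1 to 2 of any character except [5df] (lazy), then one or more of a word character; then anchored at the end.
Matches to split on: at [4:22] → 'ppa596.wwj_arwy9i8'.
`re.split` interleaves the captured-group text with the surrounding fragments.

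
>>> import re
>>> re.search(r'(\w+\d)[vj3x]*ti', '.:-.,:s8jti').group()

Pattern: one or more of a word character, then a digit (captured); then zero or more of one of [vj3x], then the literal 'ti'.
Unlike `match`, `search` isn't anchored — it looks for the pattern anywhere in the string.
The match spans [6:11] → 's8jti'.
Captured: group 1 = 's8'.

's8jti'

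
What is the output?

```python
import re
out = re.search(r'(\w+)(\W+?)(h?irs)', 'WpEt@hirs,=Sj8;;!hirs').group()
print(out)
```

WpEt@hirs

Pattern: one or more of a word character (captured); then one or more of a non-word character (lazy) (captured); then optionally the literal 'h', then the literal 'irs' (captured).
The match spans [0:9] → 'WpEt@hirs'.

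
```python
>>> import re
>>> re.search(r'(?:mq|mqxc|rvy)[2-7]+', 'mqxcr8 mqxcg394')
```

None

Here nothing in the string fits, so the call returns None.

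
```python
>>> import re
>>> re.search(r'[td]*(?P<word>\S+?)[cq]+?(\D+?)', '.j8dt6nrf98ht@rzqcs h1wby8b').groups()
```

Pattern: zero or more of one of [td]; then one or more of a non-whitespace character (lazy) (captured as 'word'); then one or more of one of [cq] (lazy); then one or more of a non-digit (lazy) (captured).
A non-greedy quantifier consumes as few characters as it can — just enough that the remainder of the pattern still matches from where it stops; whatever follows it matches normally.
`search` walks the string left to right and returns the first match it finds.
The match spans [0:18] → '.j8dt6nrf98ht@rzqc'.
Captured: group 1 = '.j8dt6nrf98ht@rz', group 2 = 'c'.

('.j8dt6nrf98ht@rz', 'c')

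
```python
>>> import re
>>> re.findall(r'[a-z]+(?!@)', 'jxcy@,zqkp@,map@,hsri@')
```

The negative lookaround is zero-width — it rules out positions where the adjacent text would match, without consuming anything.
With no groups in the pattern, `findall` gives back each whole match — 4 here.

['jxc', 'zqk', 'ma', 'hsr']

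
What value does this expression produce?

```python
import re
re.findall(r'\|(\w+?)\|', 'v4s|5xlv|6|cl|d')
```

['5xlv', 'cl']

One capturing group, so `findall` returns just the captured substring from each match — 2 in all.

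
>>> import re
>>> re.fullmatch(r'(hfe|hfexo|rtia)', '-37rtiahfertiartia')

For `fullmatch`, every character of the input must be accounted for by the pattern.
Here there's no way to consume every character, so the call returns None.

None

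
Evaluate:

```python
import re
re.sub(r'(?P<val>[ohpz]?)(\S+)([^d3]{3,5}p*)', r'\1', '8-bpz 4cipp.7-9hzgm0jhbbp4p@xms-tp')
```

''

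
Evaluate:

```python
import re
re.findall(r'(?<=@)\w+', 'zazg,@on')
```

Lookahead/lookbehind check context without consuming it, so the matched span excludes the asserted characters.
Scanning left to right: at [6:8] → 'on'.
Since nothing is captured, `findall` lists the 1 matched substring directly.

['on']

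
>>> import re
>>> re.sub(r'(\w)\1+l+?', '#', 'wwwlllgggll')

'#ll#l'

`\1` is not a pattern — it's the concrete string captured by group 1, re-applied verbatim.
Each match is replaced by '#'.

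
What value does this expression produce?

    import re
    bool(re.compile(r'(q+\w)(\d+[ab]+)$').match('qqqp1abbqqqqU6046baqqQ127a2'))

False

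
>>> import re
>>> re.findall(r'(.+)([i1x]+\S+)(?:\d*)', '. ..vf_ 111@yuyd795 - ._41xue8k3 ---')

This matches one or more of any character (captured); then one or more of one of [i1x], then one or more of a non-whitespace character (captured); then zero or more of a digit (non-capturing group).
2 groups means the one result is a tuple of 2 captured strings — 1 here.

[('. ..vf_ 111@yuyd795 - ._41', 'xue8k3')]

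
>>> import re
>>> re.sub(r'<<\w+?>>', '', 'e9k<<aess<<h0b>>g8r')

'e9k<<aessg8r'

Matches: at [9:16] → '<<h0b>>'.
Each match is replaced by ''.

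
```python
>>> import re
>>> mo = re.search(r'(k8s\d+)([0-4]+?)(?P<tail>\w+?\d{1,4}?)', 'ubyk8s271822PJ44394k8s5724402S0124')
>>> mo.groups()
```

('k8s27182', '2', 'PJ4')

Pattern: the literal 'k8s', then one or more of a digit (captured); then one or more of a character in [0-4] (lazy) (captured); then one or more of a word character (lazy), then 1 to 4 of a digit (lazy) (captured as 'tail').
The `?` after the quantifier makes it lazy — it takes as little as possible before letting the rest of the pattern try.
`re.search` scans for the first position where the pattern succeeds.
The match spans [3:15] → 'k8s271822PJ4'.
Captured: group 1 = 'k8s27182', group 2 = '2', group 3 = 'PJ4'.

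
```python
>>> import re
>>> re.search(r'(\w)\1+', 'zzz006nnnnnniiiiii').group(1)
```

After group 1 captures some text, `\1` only succeeds where that same text appears again.
`re.search` tries every starting position until one works.
The match spans [0:3] → 'zzz'.
Captured: group 1 = 'z'.

'z'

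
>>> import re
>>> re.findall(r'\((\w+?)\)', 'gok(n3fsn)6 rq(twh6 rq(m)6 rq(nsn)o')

['n3fsn', 'm', 'nsn']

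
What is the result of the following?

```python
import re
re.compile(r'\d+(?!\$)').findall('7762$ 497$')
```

['776', '49']

The negative lookahead/lookbehind blocks any match where the forbidden context is present.
With no groups in the pattern, `findall` gives back each whole match — 2 here.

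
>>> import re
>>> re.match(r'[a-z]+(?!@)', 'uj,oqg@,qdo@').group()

A negative assertion filters positions out without eating any characters.
`match` is anchored at position 0; if the pattern doesn't fit there, it returns None.
The match spans [0:2] → 'uj'.

'uj'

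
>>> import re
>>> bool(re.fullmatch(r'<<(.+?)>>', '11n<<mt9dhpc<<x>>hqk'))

False

For `fullmatch`, every character of the input must be accounted for by the pattern.
Here the pattern can't cover the whole string, so the call returns None, and `bool(None)` is False.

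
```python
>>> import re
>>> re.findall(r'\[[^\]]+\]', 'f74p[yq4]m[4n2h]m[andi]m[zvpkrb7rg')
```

Since nothing is captured, `findall` lists the 3 matched substrings directly.

['[yq4]', '[4n2h]', '[andi]']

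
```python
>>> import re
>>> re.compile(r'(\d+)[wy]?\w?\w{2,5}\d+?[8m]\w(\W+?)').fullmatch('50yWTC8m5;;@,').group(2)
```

';;@,'

The match spans [0:13] → '50yWTC8m5;;@,'.
Captured: group 1 = '50', group 2 = ';;@,'.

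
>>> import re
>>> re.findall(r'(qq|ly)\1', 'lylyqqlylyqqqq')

`\1` has to match the exact text group 1 already captured.
`findall` collects group 1 from each match (3 total).

['ly', 'ly', 'qq']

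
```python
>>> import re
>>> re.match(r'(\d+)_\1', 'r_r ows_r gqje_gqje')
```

The backreference `\1` re-matches whatever the first group consumed, character for character.
`re.match` won't scan ahead — the pattern has to work from the very first character.
Here the string doesn't start with a match, so the call returns None.

None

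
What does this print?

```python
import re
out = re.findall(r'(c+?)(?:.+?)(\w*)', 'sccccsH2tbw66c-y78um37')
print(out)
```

[('c', 'ccsH2tbw66c')]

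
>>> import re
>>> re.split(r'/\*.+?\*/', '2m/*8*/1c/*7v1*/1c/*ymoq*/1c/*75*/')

['2m', '1c', '1c', '1c', '']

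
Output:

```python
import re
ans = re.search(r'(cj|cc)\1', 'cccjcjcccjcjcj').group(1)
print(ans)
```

The match spans [2:6] → 'cjcj'.
Captured: group 1 = 'cj'.

cj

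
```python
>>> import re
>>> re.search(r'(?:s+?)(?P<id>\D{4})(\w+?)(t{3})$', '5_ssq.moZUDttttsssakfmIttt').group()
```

'ssq.moZUDttttsssakfmIttt'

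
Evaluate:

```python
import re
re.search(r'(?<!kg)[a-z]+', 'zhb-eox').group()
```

A negative assertion filters positions out without eating any characters.
The match spans [0:3] → 'zhb'.

'zhb'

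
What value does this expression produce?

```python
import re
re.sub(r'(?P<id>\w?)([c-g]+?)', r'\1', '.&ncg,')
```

Each match is replaced using the text its own group 1 captured.

'.&n,'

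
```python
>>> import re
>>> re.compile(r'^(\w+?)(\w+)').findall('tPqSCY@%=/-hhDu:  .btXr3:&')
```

[('t', 'PqSCY')]

The pattern matches anchored at the start of the string; then one or more of a word character (lazy) (captured); then one or more of a word character (captured).
Lazy quantifiers expand one character at a time until the remainder of the pattern can match.
Scanning left to right: at [0:6] match 'tPqSCY', groups = ('t', 'PqSCY').
2 groups means the one result is a tuple of 2 captured strings — 1 here.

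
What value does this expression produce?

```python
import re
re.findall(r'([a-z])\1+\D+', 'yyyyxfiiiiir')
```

A backreference is literal: `\1` must see the identical characters the first group matched.
Scanning left to right: at [0:12] match 'yyyyxfiiiiir', group 1 = 'y'.
Because there's exactly one group, `findall` drops the full match and keeps group 1 from the one hit.

['y']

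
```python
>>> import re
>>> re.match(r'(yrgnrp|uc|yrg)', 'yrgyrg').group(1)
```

'yrg'

The match spans [0:3] → 'yrg'.
Captured: group 1 = 'yrg'.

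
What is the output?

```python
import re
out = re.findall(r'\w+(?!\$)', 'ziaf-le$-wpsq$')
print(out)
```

['ziaf', 'l', 'wps']

Because the assertion is negative and zero-width, positions next to the forbidden text are skipped.
Walking the string: at [0:4] → 'ziaf'; at [5:6] → 'l'; at [9:12] → 'wps'.
With no groups in the pattern, `findall` gives back each whole match — 3 here.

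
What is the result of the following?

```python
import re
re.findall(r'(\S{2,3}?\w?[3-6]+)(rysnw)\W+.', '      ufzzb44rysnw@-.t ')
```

`findall` packs the 2 group values into a tuple for every match.

[('fzzb44', 'rysnw')]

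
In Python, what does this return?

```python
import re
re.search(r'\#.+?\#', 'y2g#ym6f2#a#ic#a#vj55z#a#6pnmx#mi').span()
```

(3, 10)

With the lazy modifier that quantifier settles for the fewest repetitions that let the rest of the pattern succeed (the atoms after it are unaffected and can still be greedy).
`re.search` scans for the first position where the pattern succeeds.
The match spans [3:10] → '#ym6f2#'.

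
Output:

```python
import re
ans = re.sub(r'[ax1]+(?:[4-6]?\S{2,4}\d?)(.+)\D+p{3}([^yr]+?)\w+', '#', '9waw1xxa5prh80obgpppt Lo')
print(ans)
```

Pattern: one or more of one of [ax1]; then optionally a character in [4-6], then 2 to 4 of a non-whitespace character, then optionally a digit (non-capturing group); then one or more of any character (captured); then one or more of a non-digit, then exactly 3 of a literal 'p'; then one or more of any character except [yr] (lazy) (captured); then one or more of a word character.
Each match is replaced by '#'.

9w#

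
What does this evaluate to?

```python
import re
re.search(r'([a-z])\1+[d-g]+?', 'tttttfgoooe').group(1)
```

The backreference `\1` re-matches whatever the first group consumed, character for character.
`re.search` tries every starting position until one works.
The match spans [0:6] → 'tttttf'.
Captured: group 1 = 't'.

't'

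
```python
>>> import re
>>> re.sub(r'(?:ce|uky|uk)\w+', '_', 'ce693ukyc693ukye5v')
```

Matches: at [0:18] → 'ce693ukyc693ukye5v'.
`sub` substitutes '_' at each match site.

'_'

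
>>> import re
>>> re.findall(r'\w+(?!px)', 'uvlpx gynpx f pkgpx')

['uvlpx', 'gynpx', 'f', 'pkgpx']

The negative lookaround is zero-width — it rules out positions where the adjacent text would match, without consuming anything.
Matches: at [0:5] → 'uvlpx'; at [6:11] → 'gynpx'; at [12:13] → 'f'; at [14:19] → 'pkgpx'.
Since nothing is captured, `findall` lists the 4 matched substrings directly.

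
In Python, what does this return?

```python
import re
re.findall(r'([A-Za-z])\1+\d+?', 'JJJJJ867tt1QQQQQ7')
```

['J', 't', 'Q']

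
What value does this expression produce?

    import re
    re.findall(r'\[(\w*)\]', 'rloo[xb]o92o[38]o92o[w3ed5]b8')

['xb', '38', 'w3ed5']

Scanning left to right: at [4:8] match '[xb]', group 1 = 'xb'; at [12:16] match '[38]', group 1 = '38'; at [20:27] match '[w3ed5]', group 1 = 'w3ed5'.
One capturing group, so `findall` returns just the captured substring from each match — 3 in all.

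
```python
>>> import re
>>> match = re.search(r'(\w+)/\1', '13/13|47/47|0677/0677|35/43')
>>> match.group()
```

A backreference is literal: `\1` must see the identical characters the first group matched.
`re.search` scans for the first position where the pattern succeeds.
The match spans [0:5] → '13/13'.
Captured: group 1 = '13'.

'13/13'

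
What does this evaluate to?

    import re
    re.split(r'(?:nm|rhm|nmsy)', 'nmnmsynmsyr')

Alternation isn't longest-match — the leftmost alternative that fits at this position is chosen.
Splitting on the pattern gives 4 pieces.

['', '', 'sy', 'syr']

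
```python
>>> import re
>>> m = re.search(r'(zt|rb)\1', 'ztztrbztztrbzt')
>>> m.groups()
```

('zt',)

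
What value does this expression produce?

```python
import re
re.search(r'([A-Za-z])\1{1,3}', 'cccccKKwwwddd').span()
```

(0, 4)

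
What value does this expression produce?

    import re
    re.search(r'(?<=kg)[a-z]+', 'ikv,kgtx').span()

The `(?=…)`/`(?<=…)` assertion just peeks at neighbouring text; it doesn't advance the match position.
The match spans [6:8] → 'tx'.

(6, 8)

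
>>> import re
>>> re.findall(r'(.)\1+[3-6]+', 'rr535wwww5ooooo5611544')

After group 1 captures some text, `\1` only succeeds where that same text appears again.
`findall` collects group 1 from each match (4 total).

['r', 'w', 'o', '1']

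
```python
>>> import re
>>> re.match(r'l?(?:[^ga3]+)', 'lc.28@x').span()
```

`match` is anchored at position 0; if the pattern doesn't fit there, it returns None.
The match spans [0:7] → 'lc.28@x'.

(0, 7)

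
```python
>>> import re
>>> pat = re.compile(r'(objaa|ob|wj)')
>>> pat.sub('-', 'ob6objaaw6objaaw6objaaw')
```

'-6-w6-w6-w'

Alternation tries branches left to right and keeps the first one that lets the overall match succeed at that position.
Matches: at [0:2] → 'ob'; at [3:8] → 'objaa'; at [10:15] → 'objaa'; at [17:22] → 'objaa'.
Each match is replaced by '-'.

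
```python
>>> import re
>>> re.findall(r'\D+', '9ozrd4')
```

Pattern: one or more of a non-digit.
Matches: at [1:5] → 'ozrd'.
With no groups in the pattern, `findall` gives back each whole match — 1 here.

['ozrd']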